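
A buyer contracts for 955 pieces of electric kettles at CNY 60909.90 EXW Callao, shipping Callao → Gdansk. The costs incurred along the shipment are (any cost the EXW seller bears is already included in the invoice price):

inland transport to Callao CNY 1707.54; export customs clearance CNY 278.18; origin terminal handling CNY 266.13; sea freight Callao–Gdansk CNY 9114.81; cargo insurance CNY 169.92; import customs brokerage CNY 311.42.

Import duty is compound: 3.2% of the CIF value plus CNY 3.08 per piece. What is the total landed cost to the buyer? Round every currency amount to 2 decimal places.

EXW: the seller makes goods available at their premises; the buyer bears all onward costs.
CIF value = EXW price + inland to port + export clearance + origin terminal + freight + insurance = 60909.90 + 1707.54 + 278.18 + 266.13 + 9114.81 + 169.92 = 72446.48
Ad valorem component: 72446.48 × 3.2% = 2318.29
Specific component: 955 × 3.08 = 2941.40
Import duty = 2318.29 + 2941.40 = 5259.69
Buyer bears: inland to port 1707.54 + export clearance 278.18 + origin terminal 266.13 + freight 9114.81 + insurance 169.92 + brokerage 311.42 + duty 5259.69 = 17107.69
Landed cost = invoice 60909.90 + 17107.69 = 78017.59

Total landed cost: CNY 78017.59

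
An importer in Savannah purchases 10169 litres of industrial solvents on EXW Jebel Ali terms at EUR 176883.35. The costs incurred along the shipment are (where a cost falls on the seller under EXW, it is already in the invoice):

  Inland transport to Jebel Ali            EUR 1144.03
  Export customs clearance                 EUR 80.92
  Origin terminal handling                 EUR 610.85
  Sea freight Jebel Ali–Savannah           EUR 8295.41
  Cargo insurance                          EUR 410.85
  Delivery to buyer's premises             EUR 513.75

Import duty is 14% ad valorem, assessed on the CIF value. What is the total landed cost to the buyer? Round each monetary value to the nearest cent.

Total landed cost: EUR 214178.72

EXW: the seller makes goods available at their premises; the buyer bears all onward costs.
CIF value = EXW price + inland to port + export clearance + origin terminal + freight + insurance = 176883.35 + 1144.03 + 80.92 + 610.85 + 8295.41 + 410.85 = 187425.41
Import duty = 187425.41 × 14% = 26239.56
Buyer bears: inland to port 1144.03 + export clearance 80.92 + origin terminal 610.85 + freight 8295.41 + insurance 410.85 + delivery 513.75 + duty 26239.56 = 37295.37
Landed cost = invoice 176883.35 + 37295.37 = 214178.72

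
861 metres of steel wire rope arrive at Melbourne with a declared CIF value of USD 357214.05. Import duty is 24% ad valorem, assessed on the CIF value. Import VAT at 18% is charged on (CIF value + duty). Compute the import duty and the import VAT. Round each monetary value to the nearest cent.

Import duty = 357214.05 × 24% = 85731.37
VAT base = CIF + duty = 357214.05 + 85731.37 = 442945.42
Import VAT = 442945.42 × 18% = 79730.18

Import duty: USD 85731.37; import VAT: USD 79730.18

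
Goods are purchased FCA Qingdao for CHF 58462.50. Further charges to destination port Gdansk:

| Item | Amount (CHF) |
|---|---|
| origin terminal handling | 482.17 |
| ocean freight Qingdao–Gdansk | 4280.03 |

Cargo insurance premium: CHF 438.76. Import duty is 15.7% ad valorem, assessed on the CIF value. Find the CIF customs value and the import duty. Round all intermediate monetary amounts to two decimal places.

CIF value: CHF 63663.46; import duty: CHF 9995.16

CIF = FCA price + pre-shipment costs + freight + insurance
CIF = 58462.50 + 482.17 + 4280.03 + 438.76 = 63663.46
Import duty = 63663.46 × 15.7% = 9995.16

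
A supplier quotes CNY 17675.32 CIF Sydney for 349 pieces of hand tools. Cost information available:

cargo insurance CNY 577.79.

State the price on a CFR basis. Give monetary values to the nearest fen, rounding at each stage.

CFR price: CNY 17097.53

From CIF to CFR, the seller no longer bears: insurance.
CFR price = 17675.32 − 577.79 = 17097.53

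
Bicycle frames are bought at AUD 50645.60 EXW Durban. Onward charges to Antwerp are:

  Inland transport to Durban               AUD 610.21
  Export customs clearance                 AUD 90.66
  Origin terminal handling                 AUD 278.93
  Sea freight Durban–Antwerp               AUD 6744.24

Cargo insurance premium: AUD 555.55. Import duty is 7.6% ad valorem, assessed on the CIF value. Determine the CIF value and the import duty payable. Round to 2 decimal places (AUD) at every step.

CIF = EXW price + pre-shipment costs + freight + insurance
CIF = 50645.60 + 610.21 + 90.66 + 278.93 + 6744.24 + 555.55 = 58925.19
Import duty = 58925.19 × 7.6% = 4478.31

CIF value: AUD 58925.19; import duty: AUD 4478.31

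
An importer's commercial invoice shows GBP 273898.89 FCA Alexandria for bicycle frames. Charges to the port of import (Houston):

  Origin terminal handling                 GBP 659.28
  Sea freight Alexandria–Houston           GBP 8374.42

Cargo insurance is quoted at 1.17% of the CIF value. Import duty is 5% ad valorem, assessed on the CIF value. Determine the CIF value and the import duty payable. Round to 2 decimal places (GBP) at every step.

Let C be the CIF value. C = FCA price + pre-shipment costs + freight + 1.17% × C
C − 1.17% × C = 273898.89 + 659.28 + 8374.42
0.9883 × C = 282932.59
C = 282932.59 / 0.9883 = 286282.09
Insurance premium = 1.17% × 286282.09 = 3349.50
Import duty = 286282.09 × 5% = 14314.10

CIF value: GBP 286282.09; import duty: GBP 14314.10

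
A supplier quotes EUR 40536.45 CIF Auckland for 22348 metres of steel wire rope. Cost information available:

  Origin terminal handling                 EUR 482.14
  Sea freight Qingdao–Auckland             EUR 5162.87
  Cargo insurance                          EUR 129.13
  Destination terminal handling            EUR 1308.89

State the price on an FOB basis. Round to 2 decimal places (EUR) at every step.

Not relevant to the conversion: origin terminal — on the seller under both CIF and FOB; already in the CIF price and stays in the FOB price. destination terminal — on the buyer under both terms; not part of either seller's price.
From CIF to FOB, the seller no longer bears: freight, insurance.
FOB price = 40536.45 − 5162.87 − 129.13 = 35244.45

FOB price: EUR 35244.45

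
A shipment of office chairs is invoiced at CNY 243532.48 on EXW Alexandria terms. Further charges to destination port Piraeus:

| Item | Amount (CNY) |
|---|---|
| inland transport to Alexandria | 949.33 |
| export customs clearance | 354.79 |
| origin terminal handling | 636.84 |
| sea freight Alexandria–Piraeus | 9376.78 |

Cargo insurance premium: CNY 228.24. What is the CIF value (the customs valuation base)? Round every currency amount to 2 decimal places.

CIF value: CNY 255078.46

CIF = EXW price + pre-shipment costs + freight + insurance
CIF = 243532.48 + 949.33 + 354.79 + 636.84 + 9376.78 + 228.24 = 255078.46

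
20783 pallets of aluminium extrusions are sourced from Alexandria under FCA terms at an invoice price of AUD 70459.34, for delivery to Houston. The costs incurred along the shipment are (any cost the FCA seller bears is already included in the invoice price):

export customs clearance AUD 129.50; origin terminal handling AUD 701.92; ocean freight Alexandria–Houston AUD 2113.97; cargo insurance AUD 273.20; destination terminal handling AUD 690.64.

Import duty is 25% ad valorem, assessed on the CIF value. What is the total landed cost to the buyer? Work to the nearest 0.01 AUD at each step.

FCA: the seller delivers export-cleared goods to the carrier; the buyer bears costs from that point.
Already in the invoice (seller's account under FCA): export clearance — exclude.
CIF value = FCA price + origin terminal + freight + insurance = 70459.34 + 701.92 + 2113.97 + 273.20 = 73548.43
Import duty = 73548.43 × 25% = 18387.11
Buyer bears: origin terminal 701.92 + freight 2113.97 + insurance 273.20 + destination terminal 690.64 + duty 18387.11 = 22166.84
Landed cost = invoice 70459.34 + 22166.84 = 92626.18

Total landed cost: AUD 92626.18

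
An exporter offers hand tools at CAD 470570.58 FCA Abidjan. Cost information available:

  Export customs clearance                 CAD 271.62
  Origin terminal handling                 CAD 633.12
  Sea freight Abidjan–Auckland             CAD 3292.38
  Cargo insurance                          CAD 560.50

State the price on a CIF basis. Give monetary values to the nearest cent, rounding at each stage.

Not relevant to the conversion: export clearance — on the seller under both FCA and CIF; already in the FCA price and stays in the CIF price.
From FCA to CIF, the seller additionally bears: origin terminal, freight, insurance.
CIF price = 470570.58 + 633.12 + 3292.38 + 560.50 = 475056.58

CIF price: CAD 475056.58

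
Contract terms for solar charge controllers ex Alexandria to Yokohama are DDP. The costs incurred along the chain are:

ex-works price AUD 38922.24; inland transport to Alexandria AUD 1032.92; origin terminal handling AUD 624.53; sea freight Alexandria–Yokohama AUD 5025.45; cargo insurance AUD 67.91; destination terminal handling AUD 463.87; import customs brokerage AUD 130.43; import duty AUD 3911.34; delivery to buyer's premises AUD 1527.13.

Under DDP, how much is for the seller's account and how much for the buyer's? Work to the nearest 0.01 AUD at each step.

Seller: AUD 51705.82; buyer: AUD 0.00

DDP: the seller bears all costs including import duty.
Seller's account: goods 38922.24 + inland to port 1032.92 + origin terminal 624.53 + freight 5025.45 + insurance 67.91 + destination terminal 463.87 + brokerage 130.43 + duty 3911.34 + delivery 1527.13 = 51705.82
Buyer's account: 0.00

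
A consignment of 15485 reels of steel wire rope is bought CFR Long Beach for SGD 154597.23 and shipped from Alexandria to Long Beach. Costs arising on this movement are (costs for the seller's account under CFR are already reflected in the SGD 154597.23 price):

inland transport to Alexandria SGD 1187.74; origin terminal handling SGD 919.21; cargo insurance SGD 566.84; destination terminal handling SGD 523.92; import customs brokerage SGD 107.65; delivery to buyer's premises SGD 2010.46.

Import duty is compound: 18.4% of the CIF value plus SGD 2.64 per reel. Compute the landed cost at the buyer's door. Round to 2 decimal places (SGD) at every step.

Total landed cost: SGD 227236.69

CFR: the seller pays costs through ocean freight to the destination port, but not insurance.
Already in the invoice (seller's account under CFR): inland to port, origin terminal — exclude.
CIF value = CFR price + insurance = 154597.23 + 566.84 = 155164.07
Ad valorem component: 155164.07 × 18.4% = 28550.19
Specific component: 15485 × 2.64 = 40880.40
Import duty = 28550.19 + 40880.40 = 69430.59
Buyer bears: insurance 566.84 + destination terminal 523.92 + brokerage 107.65 + delivery 2010.46 + duty 69430.59 = 72639.46
Landed cost = invoice 154597.23 + 72639.46 = 227236.69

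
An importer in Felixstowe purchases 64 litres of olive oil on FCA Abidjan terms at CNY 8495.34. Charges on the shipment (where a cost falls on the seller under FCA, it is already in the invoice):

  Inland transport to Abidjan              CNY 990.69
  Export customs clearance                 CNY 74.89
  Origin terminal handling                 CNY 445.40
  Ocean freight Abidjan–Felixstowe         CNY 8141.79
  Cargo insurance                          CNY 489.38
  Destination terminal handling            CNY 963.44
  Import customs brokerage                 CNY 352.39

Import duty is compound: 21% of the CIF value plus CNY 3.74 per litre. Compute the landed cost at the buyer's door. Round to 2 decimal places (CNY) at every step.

Total landed cost: CNY 22817.20

FCA: the seller delivers export-cleared goods to the carrier; the buyer bears costs from that point.
Already in the invoice (seller's account under FCA): inland to port, export clearance — exclude.
CIF value = FCA price + origin terminal + freight + insurance = 8495.34 + 445.40 + 8141.79 + 489.38 = 17571.91
Ad valorem component: 17571.91 × 21% = 3690.10
Specific component: 64 × 3.74 = 239.36
Import duty = 3690.10 + 239.36 = 3929.46
Buyer bears: origin terminal 445.40 + freight 8141.79 + insurance 489.38 + destination terminal 963.44 + brokerage 352.39 + duty 3929.46 = 14321.86
Landed cost = invoice 8495.34 + 14321.86 = 22817.20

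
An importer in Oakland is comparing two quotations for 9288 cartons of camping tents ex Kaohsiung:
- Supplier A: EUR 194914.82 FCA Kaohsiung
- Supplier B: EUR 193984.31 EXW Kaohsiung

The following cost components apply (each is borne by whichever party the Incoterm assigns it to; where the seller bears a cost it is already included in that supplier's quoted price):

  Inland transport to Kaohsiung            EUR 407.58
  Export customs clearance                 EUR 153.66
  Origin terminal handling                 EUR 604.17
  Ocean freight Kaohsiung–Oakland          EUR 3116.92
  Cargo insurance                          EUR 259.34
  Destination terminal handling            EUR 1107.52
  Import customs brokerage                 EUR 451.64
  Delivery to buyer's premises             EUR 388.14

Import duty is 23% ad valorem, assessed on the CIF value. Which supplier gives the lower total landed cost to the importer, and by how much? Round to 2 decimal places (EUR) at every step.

Supplier B is cheaper by EUR 454.20

Supplier A (FCA):
CIF value = FCA price + origin terminal + freight + insurance = 194914.82 + 604.17 + 3116.92 + 259.34 = 198895.25
Import duty = 198895.25 × 23% = 45745.91
Buyer bears (A): 604.17 + 3116.92 + 259.34 + 1107.52 + 451.64 + 388.14 = 5927.73
Landed cost (A) = invoice 194914.82 + 5927.73 + duty 45745.91 = 246588.46
Supplier B (EXW):
CIF value = EXW price + inland to port + export clearance + origin terminal + freight + insurance = 193984.31 + 407.58 + 153.66 + 604.17 + 3116.92 + 259.34 = 198525.98
Import duty = 198525.98 × 23% = 45660.98
Buyer bears (B): 407.58 + 153.66 + 604.17 + 3116.92 + 259.34 + 1107.52 + 451.64 + 388.14 = 6488.97
Landed cost (B) = invoice 193984.31 + 6488.97 + duty 45660.98 = 246134.26
Difference = |246588.46 − 246134.26| = 454.20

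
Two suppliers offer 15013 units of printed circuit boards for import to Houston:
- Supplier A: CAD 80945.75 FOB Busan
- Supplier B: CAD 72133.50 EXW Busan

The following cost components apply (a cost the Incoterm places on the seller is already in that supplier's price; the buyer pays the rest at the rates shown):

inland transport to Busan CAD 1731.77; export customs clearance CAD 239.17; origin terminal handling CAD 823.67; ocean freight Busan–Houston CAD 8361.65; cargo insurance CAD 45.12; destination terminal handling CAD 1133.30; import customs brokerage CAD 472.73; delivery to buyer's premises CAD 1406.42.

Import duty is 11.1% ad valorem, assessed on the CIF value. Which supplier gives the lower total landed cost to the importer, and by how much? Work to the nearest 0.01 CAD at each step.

Supplier B is cheaper by CAD 6685.60

Supplier A (FOB):
CIF value = FOB price + freight + insurance = 80945.75 + 8361.65 + 45.12 = 89352.52
Import duty = 89352.52 × 11.1% = 9918.13
Buyer bears (A): 8361.65 + 45.12 + 1133.30 + 472.73 + 1406.42 = 11419.22
Landed cost (A) = invoice 80945.75 + 11419.22 + duty 9918.13 = 102283.10
Supplier B (EXW):
CIF value = EXW price + inland to port + export clearance + origin terminal + freight + insurance = 72133.50 + 1731.77 + 239.17 + 823.67 + 8361.65 + 45.12 = 83334.88
Import duty = 83334.88 × 11.1% = 9250.17
Buyer bears (B): 1731.77 + 239.17 + 823.67 + 8361.65 + 45.12 + 1133.30 + 472.73 + 1406.42 = 14213.83
Landed cost (B) = invoice 72133.50 + 14213.83 + duty 9250.17 = 95597.50
Difference = |102283.10 − 95597.50| = 6685.60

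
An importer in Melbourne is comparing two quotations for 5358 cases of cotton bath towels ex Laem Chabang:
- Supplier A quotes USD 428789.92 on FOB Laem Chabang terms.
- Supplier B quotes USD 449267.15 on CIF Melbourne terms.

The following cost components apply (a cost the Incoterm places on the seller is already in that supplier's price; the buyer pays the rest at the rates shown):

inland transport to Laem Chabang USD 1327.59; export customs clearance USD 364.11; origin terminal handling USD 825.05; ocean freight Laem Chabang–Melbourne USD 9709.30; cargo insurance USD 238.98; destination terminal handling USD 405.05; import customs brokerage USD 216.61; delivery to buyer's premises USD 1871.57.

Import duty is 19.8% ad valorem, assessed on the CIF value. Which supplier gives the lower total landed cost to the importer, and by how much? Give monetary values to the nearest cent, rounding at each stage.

Supplier A (FOB):
CIF value = FOB price + freight + insurance = 428789.92 + 9709.30 + 238.98 = 438738.20
Import duty = 438738.20 × 19.8% = 86870.16
Buyer bears (A): 9709.30 + 238.98 + 405.05 + 216.61 + 1871.57 = 12441.51
Landed cost (A) = invoice 428789.92 + 12441.51 + duty 86870.16 = 528101.59
Supplier B (CIF):
The CIF price already equals the CIF value: 449267.15
Import duty = 449267.15 × 19.8% = 88954.90
Buyer bears (B): 405.05 + 216.61 + 1871.57 = 2493.23
Landed cost (B) = invoice 449267.15 + 2493.23 + duty 88954.90 = 540715.28
Difference = |528101.59 − 540715.28| = 12613.69

Supplier A is cheaper by USD 12613.69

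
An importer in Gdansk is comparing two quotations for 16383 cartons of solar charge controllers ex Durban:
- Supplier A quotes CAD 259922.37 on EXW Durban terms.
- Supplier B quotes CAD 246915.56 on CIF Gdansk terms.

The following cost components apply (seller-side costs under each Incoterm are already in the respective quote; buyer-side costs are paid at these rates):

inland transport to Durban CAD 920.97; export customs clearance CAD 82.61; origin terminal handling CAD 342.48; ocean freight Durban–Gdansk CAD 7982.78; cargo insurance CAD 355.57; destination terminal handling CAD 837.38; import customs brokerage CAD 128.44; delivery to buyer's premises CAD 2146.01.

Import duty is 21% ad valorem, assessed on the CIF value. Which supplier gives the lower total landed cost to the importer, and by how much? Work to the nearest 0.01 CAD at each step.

Supplier A (EXW):
CIF value = EXW price + inland to port + export clearance + origin terminal + freight + insurance = 259922.37 + 920.97 + 82.61 + 342.48 + 7982.78 + 355.57 = 269606.78
Import duty = 269606.78 × 21% = 56617.42
Buyer bears (A): 920.97 + 82.61 + 342.48 + 7982.78 + 355.57 + 837.38 + 128.44 + 2146.01 = 12796.24
Landed cost (A) = invoice 259922.37 + 12796.24 + duty 56617.42 = 329336.03
Supplier B (CIF):
The CIF price already equals the CIF value: 246915.56
Import duty = 246915.56 × 21% = 51852.27
Buyer bears (B): 837.38 + 128.44 + 2146.01 = 3111.83
Landed cost (B) = invoice 246915.56 + 3111.83 + duty 51852.27 = 301879.66
Difference = |329336.03 − 301879.66| = 27456.37

Supplier B is cheaper by CAD 27456.37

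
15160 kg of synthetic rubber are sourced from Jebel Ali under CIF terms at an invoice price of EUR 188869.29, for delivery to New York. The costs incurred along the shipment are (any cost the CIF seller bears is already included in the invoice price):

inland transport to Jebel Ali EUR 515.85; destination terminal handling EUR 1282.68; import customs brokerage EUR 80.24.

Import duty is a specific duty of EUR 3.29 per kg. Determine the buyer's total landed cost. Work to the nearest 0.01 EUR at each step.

Total landed cost: EUR 240108.61

CIF: the seller pays costs through ocean freight and marine insurance to the destination port.
Already in the invoice (seller's account under CIF): inland to port — exclude.
The CIF price already equals the CIF value: 188869.29
Import duty = 15160 × 3.29 = 49876.40
Buyer bears: destination terminal 1282.68 + brokerage 80.24 + duty 49876.40 = 51239.32
Landed cost = invoice 188869.29 + 51239.32 = 240108.61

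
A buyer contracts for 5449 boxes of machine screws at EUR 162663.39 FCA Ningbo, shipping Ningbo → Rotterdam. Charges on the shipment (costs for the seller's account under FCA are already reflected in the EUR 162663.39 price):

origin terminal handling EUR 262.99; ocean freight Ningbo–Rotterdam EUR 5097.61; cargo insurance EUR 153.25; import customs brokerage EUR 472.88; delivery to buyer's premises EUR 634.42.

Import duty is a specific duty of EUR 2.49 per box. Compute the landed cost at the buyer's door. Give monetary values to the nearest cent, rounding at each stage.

Total landed cost: EUR 182852.55

FCA: the seller delivers export-cleared goods to the carrier; the buyer bears costs from that point.
CIF value = FCA price + origin terminal + freight + insurance = 162663.39 + 262.99 + 5097.61 + 153.25 = 168177.24
Import duty = 5449 × 2.49 = 13568.01
Buyer bears: origin terminal 262.99 + freight 5097.61 + insurance 153.25 + brokerage 472.88 + delivery 634.42 + duty 13568.01 = 20189.16
Landed cost = invoice 162663.39 + 20189.16 = 182852.55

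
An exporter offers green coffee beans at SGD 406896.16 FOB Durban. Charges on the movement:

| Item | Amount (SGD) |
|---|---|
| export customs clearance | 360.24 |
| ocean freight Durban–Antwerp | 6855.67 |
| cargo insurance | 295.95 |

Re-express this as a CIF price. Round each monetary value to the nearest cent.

Not relevant to the conversion: export clearance — on the seller under both FOB and CIF; already in the FOB price and stays in the CIF price.
From FOB to CIF, the seller additionally bears: freight, insurance.
CIF price = 406896.16 + 6855.67 + 295.95 = 414047.78

CIF price: SGD 414047.78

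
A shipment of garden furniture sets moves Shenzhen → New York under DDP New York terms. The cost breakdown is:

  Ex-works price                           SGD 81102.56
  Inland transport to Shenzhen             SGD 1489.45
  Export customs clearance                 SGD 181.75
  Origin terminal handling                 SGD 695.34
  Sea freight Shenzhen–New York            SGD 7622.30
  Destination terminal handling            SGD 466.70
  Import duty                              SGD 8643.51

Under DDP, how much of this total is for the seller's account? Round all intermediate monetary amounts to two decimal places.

Seller's account: SGD 100201.61

DDP: the seller bears all costs including import duty.
Seller's account: goods 81102.56 + inland to port 1489.45 + export clearance 181.75 + origin terminal 695.34 + freight 7622.30 + destination terminal 466.70 + duty 8643.51 = 100201.61
Buyer's account: 0.00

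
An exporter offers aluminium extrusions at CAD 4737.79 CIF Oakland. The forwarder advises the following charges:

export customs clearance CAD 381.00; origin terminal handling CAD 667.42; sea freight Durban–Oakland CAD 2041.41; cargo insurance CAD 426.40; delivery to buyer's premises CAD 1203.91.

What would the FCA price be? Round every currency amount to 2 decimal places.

FCA price: CAD 1602.56

Not relevant to the conversion: export clearance — on the seller under both CIF and FCA; already in the CIF price and stays in the FCA price. delivery — on the buyer under both terms; not part of either seller's price.
From CIF to FCA, the seller no longer bears: origin terminal, freight, insurance.
FCA price = 4737.79 − 667.42 − 2041.41 − 426.40 = 1602.56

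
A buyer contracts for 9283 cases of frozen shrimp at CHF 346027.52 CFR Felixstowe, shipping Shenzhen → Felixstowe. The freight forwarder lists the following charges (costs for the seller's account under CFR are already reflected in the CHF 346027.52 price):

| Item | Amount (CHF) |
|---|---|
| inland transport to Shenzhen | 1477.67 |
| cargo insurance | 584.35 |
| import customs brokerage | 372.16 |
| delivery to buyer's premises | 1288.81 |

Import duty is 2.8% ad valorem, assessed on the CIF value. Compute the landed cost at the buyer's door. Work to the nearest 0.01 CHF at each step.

CFR: the seller pays costs through ocean freight to the destination port, but not insurance.
Already in the invoice (seller's account under CFR): inland to port — exclude.
CIF value = CFR price + insurance = 346027.52 + 584.35 = 346611.87
Import duty = 346611.87 × 2.8% = 9705.13
Buyer bears: insurance 584.35 + brokerage 372.16 + delivery 1288.81 + duty 9705.13 = 11950.45
Landed cost = invoice 346027.52 + 11950.45 = 357977.97

Total landed cost: CHF 357977.97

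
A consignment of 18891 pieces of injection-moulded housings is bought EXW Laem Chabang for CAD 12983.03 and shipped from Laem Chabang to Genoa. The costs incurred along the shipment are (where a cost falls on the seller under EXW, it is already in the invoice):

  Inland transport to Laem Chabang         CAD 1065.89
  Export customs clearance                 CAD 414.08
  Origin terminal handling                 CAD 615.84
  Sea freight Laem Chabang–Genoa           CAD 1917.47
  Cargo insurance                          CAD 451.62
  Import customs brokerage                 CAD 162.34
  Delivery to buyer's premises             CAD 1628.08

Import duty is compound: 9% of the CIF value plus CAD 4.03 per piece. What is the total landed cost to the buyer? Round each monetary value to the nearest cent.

EXW: the seller makes goods available at their premises; the buyer bears all onward costs.
CIF value = EXW price + inland to port + export clearance + origin terminal + freight + insurance = 12983.03 + 1065.89 + 414.08 + 615.84 + 1917.47 + 451.62 = 17447.93
Ad valorem component: 17447.93 × 9% = 1570.31
Specific component: 18891 × 4.03 = 76130.73
Import duty = 1570.31 + 76130.73 = 77701.04
Buyer bears: inland to port 1065.89 + export clearance 414.08 + origin terminal 615.84 + freight 1917.47 + insurance 451.62 + brokerage 162.34 + delivery 1628.08 + duty 77701.04 = 83956.36
Landed cost = invoice 12983.03 + 83956.36 = 96939.39

Total landed cost: CAD 96939.39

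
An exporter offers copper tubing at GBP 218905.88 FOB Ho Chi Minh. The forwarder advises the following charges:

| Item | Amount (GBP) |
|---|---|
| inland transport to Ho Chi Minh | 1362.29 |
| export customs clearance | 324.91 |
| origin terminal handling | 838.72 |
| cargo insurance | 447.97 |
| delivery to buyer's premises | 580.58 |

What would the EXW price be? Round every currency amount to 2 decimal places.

Not relevant to the conversion: insurance, delivery — on the buyer under both terms; not part of either seller's price.
From FOB to EXW, the seller no longer bears: inland to port, export clearance, origin terminal.
EXW price = 218905.88 − 1362.29 − 324.91 − 838.72 = 216379.96

EXW price: GBP 216379.96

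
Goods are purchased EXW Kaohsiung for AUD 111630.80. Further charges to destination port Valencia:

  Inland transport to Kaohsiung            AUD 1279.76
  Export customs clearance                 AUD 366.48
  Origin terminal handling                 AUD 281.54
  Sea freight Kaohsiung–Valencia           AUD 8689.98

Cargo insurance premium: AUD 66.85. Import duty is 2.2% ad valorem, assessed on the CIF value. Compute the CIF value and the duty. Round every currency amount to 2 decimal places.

CIF value: AUD 122315.41; import duty: AUD 2690.94

CIF = EXW price + pre-shipment costs + freight + insurance
CIF = 111630.80 + 1279.76 + 366.48 + 281.54 + 8689.98 + 66.85 = 122315.41
Import duty = 122315.41 × 2.2% = 2690.94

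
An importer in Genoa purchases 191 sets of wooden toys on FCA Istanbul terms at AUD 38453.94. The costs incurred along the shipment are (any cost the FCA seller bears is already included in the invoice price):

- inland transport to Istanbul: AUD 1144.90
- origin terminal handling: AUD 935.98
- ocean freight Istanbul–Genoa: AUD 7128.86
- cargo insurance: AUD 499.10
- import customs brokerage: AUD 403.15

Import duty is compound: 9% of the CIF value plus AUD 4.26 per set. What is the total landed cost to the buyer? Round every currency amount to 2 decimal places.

Total landed cost: AUD 52466.30

FCA: the seller delivers export-cleared goods to the carrier; the buyer bears costs from that point.
Already in the invoice (seller's account under FCA): inland to port — exclude.
CIF value = FCA price + origin terminal + freight + insurance = 38453.94 + 935.98 + 7128.86 + 499.10 = 47017.88
Ad valorem component: 47017.88 × 9% = 4231.61
Specific component: 191 × 4.26 = 813.66
Import duty = 4231.61 + 813.66 = 5045.27
Buyer bears: origin terminal 935.98 + freight 7128.86 + insurance 499.10 + brokerage 403.15 + duty 5045.27 = 14012.36
Landed cost = invoice 38453.94 + 14012.36 = 52466.30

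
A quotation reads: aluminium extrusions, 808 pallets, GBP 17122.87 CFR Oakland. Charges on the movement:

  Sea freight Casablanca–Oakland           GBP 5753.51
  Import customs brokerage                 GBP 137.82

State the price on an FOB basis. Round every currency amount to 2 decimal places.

FOB price: GBP 11369.36

Not relevant to the conversion: brokerage — on the buyer under both terms; not part of either seller's price.
From CFR to FOB, the seller no longer bears: freight.
FOB price = 17122.87 − 5753.51 = 11369.36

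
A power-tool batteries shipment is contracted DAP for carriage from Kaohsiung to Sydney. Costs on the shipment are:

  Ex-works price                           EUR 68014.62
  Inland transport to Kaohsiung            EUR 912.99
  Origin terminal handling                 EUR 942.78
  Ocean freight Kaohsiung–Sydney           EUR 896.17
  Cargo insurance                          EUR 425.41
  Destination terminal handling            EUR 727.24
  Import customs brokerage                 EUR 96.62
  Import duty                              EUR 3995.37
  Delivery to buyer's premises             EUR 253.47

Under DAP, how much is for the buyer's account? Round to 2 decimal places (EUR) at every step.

DAP: the seller bears all costs to the named destination except import duty and clearance.
Seller's account: goods 68014.62 + inland to port 912.99 + origin terminal 942.78 + freight 896.17 + insurance 425.41 + destination terminal 727.24 + delivery 253.47 = 72172.68
Buyer's account: brokerage 96.62 + duty 3995.37 = 4091.99

Buyer's account: EUR 4091.99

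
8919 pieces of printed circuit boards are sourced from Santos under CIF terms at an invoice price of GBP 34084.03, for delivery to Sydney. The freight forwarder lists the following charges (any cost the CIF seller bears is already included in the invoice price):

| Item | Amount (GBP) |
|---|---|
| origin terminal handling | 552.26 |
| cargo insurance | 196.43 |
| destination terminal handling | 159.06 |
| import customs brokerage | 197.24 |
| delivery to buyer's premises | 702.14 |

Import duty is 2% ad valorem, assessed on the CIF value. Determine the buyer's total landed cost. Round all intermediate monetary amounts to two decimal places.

Total landed cost: GBP 35824.15

CIF: the seller pays costs through ocean freight and marine insurance to the destination port.
Already in the invoice (seller's account under CIF): origin terminal, insurance — exclude.
The CIF price already equals the CIF value: 34084.03
Import duty = 34084.03 × 2% = 681.68
Buyer bears: destination terminal 159.06 + brokerage 197.24 + delivery 702.14 + duty 681.68 = 1740.12
Landed cost = invoice 34084.03 + 1740.12 = 35824.15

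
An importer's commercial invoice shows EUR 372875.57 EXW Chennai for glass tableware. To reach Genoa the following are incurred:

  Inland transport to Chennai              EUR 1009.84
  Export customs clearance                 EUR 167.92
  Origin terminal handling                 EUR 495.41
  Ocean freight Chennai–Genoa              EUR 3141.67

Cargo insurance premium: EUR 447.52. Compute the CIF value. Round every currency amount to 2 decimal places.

CIF = EXW price + pre-shipment costs + freight + insurance
CIF = 372875.57 + 1009.84 + 167.92 + 495.41 + 3141.67 + 447.52 = 378137.93

CIF value: EUR 378137.93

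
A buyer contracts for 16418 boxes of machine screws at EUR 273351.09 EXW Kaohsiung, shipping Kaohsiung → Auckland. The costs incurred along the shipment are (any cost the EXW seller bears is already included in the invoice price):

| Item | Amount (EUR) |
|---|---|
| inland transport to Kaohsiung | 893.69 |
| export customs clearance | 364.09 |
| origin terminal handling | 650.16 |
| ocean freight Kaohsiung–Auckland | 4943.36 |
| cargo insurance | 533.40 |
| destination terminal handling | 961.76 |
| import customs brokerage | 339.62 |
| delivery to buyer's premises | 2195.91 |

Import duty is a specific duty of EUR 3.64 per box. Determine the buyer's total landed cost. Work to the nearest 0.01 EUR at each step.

Total landed cost: EUR 343994.60

EXW: the seller makes goods available at their premises; the buyer bears all onward costs.
CIF value = EXW price + inland to port + export clearance + origin terminal + freight + insurance = 273351.09 + 893.69 + 364.09 + 650.16 + 4943.36 + 533.40 = 280735.79
Import duty = 16418 × 3.64 = 59761.52
Buyer bears: inland to port 893.69 + export clearance 364.09 + origin terminal 650.16 + freight 4943.36 + insurance 533.40 + destination terminal 961.76 + brokerage 339.62 + delivery 2195.91 + duty 59761.52 = 70643.51
Landed cost = invoice 273351.09 + 70643.51 = 343994.60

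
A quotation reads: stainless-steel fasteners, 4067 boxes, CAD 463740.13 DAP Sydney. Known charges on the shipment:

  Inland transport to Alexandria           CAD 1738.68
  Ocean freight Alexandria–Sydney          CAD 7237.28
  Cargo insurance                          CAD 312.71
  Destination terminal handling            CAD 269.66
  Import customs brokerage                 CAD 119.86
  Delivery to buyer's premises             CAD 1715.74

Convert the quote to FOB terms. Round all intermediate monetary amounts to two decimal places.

FOB price: CAD 454204.74

Not relevant to the conversion: inland to port — on the seller under both DAP and FOB; already in the DAP price and stays in the FOB price. brokerage — on the buyer under both terms; not part of either seller's price.
From DAP to FOB, the seller no longer bears: freight, insurance, destination terminal, delivery.
FOB price = 463740.13 − 7237.28 − 312.71 − 269.66 − 1715.74 = 454204.74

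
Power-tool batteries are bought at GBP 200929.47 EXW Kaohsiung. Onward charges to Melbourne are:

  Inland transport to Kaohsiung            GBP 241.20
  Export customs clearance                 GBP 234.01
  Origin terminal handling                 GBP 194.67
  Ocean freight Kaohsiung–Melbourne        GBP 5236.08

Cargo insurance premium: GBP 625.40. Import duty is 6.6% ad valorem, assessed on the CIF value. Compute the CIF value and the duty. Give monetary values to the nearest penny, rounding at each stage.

CIF = EXW price + pre-shipment costs + freight + insurance
CIF = 200929.47 + 241.20 + 234.01 + 194.67 + 5236.08 + 625.40 = 207460.83
Import duty = 207460.83 × 6.6% = 13692.41

CIF value: GBP 207460.83; import duty: GBP 13692.41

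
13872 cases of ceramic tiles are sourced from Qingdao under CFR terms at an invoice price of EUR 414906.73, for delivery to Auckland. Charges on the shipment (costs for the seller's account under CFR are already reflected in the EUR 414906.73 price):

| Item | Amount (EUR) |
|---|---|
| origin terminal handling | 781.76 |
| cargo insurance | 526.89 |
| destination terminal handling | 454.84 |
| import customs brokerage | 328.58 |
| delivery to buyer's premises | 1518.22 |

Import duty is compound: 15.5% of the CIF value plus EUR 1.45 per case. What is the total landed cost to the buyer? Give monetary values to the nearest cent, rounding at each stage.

CFR: the seller pays costs through ocean freight to the destination port, but not insurance.
Already in the invoice (seller's account under CFR): origin terminal — exclude.
CIF value = CFR price + insurance = 414906.73 + 526.89 = 415433.62
Ad valorem component: 415433.62 × 15.5% = 64392.21
Specific component: 13872 × 1.45 = 20114.40
Import duty = 64392.21 + 20114.40 = 84506.61
Buyer bears: insurance 526.89 + destination terminal 454.84 + brokerage 328.58 + delivery 1518.22 + duty 84506.61 = 87335.14
Landed cost = invoice 414906.73 + 87335.14 = 502241.87

Total landed cost: EUR 502241.87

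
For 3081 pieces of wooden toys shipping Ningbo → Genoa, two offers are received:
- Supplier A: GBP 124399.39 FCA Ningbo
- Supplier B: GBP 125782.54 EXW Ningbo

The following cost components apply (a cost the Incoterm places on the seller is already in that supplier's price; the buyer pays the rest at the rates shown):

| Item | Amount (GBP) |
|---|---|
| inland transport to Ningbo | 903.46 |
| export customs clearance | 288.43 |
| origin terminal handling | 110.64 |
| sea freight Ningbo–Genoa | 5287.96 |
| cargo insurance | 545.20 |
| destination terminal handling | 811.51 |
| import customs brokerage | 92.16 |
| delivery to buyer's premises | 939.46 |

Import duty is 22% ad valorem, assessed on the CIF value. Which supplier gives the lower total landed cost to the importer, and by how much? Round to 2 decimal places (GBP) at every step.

Supplier A is cheaper by GBP 3141.55

Supplier A (FCA):
CIF value = FCA price + origin terminal + freight + insurance = 124399.39 + 110.64 + 5287.96 + 545.20 = 130343.19
Import duty = 130343.19 × 22% = 28675.50
Buyer bears (A): 110.64 + 5287.96 + 545.20 + 811.51 + 92.16 + 939.46 = 7786.93
Landed cost (A) = invoice 124399.39 + 7786.93 + duty 28675.50 = 160861.82
Supplier B (EXW):
CIF value = EXW price + inland to port + export clearance + origin terminal + freight + insurance = 125782.54 + 903.46 + 288.43 + 110.64 + 5287.96 + 545.20 = 132918.23
Import duty = 132918.23 × 22% = 29242.01
Buyer bears (B): 903.46 + 288.43 + 110.64 + 5287.96 + 545.20 + 811.51 + 92.16 + 939.46 = 8978.82
Landed cost (B) = invoice 125782.54 + 8978.82 + duty 29242.01 = 164003.37
Difference = |160861.82 − 164003.37| = 3141.55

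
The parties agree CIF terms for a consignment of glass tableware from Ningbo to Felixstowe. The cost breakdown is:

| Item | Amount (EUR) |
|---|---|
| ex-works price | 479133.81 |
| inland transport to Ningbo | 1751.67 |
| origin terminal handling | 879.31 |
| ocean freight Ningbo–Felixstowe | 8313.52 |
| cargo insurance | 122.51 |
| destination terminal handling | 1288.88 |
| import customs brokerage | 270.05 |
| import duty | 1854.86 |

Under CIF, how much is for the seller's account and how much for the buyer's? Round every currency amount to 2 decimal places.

Seller: EUR 490200.82; buyer: EUR 3413.79

CIF: the seller pays costs through ocean freight and marine insurance to the destination port.
Seller's account: goods 479133.81 + inland to port 1751.67 + origin terminal 879.31 + freight 8313.52 + insurance 122.51 = 490200.82
Buyer's account: destination terminal 1288.88 + brokerage 270.05 + duty 1854.86 = 3413.79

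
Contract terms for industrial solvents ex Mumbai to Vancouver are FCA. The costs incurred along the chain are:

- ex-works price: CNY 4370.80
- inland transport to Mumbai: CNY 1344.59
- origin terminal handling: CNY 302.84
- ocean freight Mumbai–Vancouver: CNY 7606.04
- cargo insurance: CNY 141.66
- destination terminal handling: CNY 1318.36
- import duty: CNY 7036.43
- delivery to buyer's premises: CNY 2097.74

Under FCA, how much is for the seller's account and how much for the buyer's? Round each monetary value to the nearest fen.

Seller: CNY 5715.39; buyer: CNY 18503.07

FCA: the seller delivers export-cleared goods to the carrier; the buyer bears costs from that point.
Seller's account: goods 4370.80 + inland to port 1344.59 = 5715.39
Buyer's account: origin terminal 302.84 + freight 7606.04 + insurance 141.66 + destination terminal 1318.36 + duty 7036.43 + delivery 2097.74 = 18503.07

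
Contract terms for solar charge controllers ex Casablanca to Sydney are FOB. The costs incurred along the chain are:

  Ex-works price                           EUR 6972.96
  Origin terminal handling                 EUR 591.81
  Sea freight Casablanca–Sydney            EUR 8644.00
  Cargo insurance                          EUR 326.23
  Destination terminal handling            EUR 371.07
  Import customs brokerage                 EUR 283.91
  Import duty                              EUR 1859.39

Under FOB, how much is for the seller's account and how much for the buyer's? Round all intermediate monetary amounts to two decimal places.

Seller: EUR 7564.77; buyer: EUR 11484.60

FOB: the seller bears costs until goods are on board at the origin port; the buyer bears freight, insurance and all costs thereafter.
Seller's account: goods 6972.96 + origin terminal 591.81 = 7564.77
Buyer's account: freight 8644.00 + insurance 326.23 + destination terminal 371.07 + brokerage 283.91 + duty 1859.39 = 11484.60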